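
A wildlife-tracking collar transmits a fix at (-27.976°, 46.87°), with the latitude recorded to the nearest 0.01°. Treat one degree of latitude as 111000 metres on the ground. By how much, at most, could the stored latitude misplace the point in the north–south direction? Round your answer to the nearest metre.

555 metres

Rounding to 2 decimal places leaves the latitude within ±0.005° of the true value.
Along the meridian that is 0.005° × 111000 m/° = 555 m.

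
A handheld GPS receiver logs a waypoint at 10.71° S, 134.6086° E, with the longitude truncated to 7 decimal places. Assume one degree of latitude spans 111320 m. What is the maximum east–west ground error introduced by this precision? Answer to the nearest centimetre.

Truncating at 7 decimal places can drop up to a full unit in the last place, so the longitude may be off by as much as 1e-07°.
One degree of longitude at 10.71° is 111320 × cos 10.71° ≈ 111320 × 0.9826 = 109381 m.
Maximum E–W displacement: 1e-07 × 109381 = 0.0109381 m.
That is 0.0109381 m = 1.0938 cm.

1 centimetres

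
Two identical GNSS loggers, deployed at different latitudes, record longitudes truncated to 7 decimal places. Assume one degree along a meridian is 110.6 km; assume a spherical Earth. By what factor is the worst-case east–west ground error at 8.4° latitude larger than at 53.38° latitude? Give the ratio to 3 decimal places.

Truncating at 7 decimal places can drop up to a full unit in the last place, so the longitude may be off by as much as 1e-07°.
At 8.4°: 1e-07° × 110600 × cos 8.4° = 1e-07 × 110600 × 0.9893 ≈ 0.010941 m.
Error at 53.38° = 1e-07° × 110600 × cos 53.38° ≈ 0.01106 × 0.5965 = 0.0065973 m.
Ratio: 0.010941 / 0.0065973 = cos 8.4° / cos 53.38° ≈ 1.6584.

1.658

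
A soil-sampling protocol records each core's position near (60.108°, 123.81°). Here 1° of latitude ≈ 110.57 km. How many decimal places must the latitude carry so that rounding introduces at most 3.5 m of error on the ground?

5

One degree of latitude covers 110570 m.
Rounding to N decimal places gives at most 0.5 × 10⁻ᴺ degrees of error, i.e. 0.5 × 10⁻ᴺ × 110570 m.
Need 0.5 × 110570 × 10⁻ᴺ ≤ 3.5 → 10⁻ᴺ ≤ 6.331e-05, so N ≥ 4.20.
So 5 decimal places suffice (0.553 m); 4 would allow up to 5.53 m.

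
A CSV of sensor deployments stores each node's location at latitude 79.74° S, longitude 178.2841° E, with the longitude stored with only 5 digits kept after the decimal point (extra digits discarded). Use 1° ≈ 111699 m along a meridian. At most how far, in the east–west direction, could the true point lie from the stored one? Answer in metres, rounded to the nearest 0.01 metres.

Truncating at 5 decimal places can drop up to a full unit in the last place, so the longitude may be off by as much as 1e-05°.
One degree of longitude at 79.74° is 111699 × cos 79.74° ≈ 111699 × 0.1781 = 19895.3 m.
East–west error: 1e-05° × 19895.3 m/° ≈ 0.198953 m.

0.20 metres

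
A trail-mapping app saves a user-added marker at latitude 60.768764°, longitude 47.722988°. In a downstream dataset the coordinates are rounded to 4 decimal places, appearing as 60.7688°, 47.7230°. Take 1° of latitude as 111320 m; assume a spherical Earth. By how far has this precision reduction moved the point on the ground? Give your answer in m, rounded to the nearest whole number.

The latitude changed by -0.000036° and the longitude by -0.000012°.
North–south shift: -0.000036 × 111320 = -4.00752 m.
East–west at this latitude: -0.000012° × 111320 × cos 60.7688° ≈ -0.000012 × 54361.4 = -0.652337 m.
Distance: √(4.00752² + 0.652337²) ≈ 4.06027 m.

4 m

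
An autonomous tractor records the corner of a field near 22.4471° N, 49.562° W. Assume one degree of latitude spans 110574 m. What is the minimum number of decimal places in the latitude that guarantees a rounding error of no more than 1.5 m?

5 decimal places

One degree of latitude covers 110574 m.
With N decimal places the half-ulp bound is 0.5·10⁻ᴺ°, or 0.5·10⁻ᴺ × 110574 m on the ground.
Setting 55287 × 10⁻ᴺ ≤ 1.5 gives 10ᴺ ≥ 3.686e+04, i.e. N ≥ 4.57.
At 4 places the error can reach 5.53 m, but 5 places keeps it to 0.553 m.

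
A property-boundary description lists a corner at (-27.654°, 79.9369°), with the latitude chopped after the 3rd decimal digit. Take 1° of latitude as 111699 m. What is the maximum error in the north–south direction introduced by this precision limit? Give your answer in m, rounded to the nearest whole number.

Truncating at 3 decimal places can drop up to a full unit in the last place, so the latitude may be off by as much as 0.001°.
Along the meridian that is 0.001° × 111699 m/° = 111.699 m.

112 m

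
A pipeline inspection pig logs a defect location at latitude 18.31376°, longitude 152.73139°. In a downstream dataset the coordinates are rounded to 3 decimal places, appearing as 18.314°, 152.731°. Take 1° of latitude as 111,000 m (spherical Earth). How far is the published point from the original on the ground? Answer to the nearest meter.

49 meters

The latitude changed by -0.00024° and the longitude by +0.00039°.
N–S: -0.00024° × 111000 m/° = -26.64 m.
E–W at 18.314°: 0.00039° × 111000 × cos 18.314° = 0.00039 × 111000 × 0.9493 ≈ 41.0973 m.
Hypotenuse of the two orthogonal shifts: √(26.64² + 41.0973²) = 48.9763 m.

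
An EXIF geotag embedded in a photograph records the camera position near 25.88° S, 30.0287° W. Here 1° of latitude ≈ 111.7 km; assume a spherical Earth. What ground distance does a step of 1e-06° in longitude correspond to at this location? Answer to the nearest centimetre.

At 25.88° a degree of longitude is 111700 × cos 25.88° ≈ 100498 m, so 1e-06° corresponds to 0.100498 m.
That is 0.100498 m = 10.05 cm.

10 centimetres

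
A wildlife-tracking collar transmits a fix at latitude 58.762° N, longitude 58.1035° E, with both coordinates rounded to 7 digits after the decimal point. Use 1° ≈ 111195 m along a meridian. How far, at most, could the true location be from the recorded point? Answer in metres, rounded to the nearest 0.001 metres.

Rounding to 7 decimal places leaves each coordinate within ±5e-08° of the true value.
North–south component: 5e-08° × 111195 = 0.00555975 m.
East–west component at 58.762°: 5e-08° × 111195 × cos 58.762° ≈ 5e-08 × 57665.1 ≈ 0.00288325 m.
The two errors are perpendicular, so the maximum displacement is √(0.00555975² + 0.00288325²) ≈ 0.0062629 m.

0.006 metres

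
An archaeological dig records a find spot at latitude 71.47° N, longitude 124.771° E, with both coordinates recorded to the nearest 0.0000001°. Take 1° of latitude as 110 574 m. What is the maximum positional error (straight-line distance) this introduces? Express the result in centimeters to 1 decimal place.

Rounding to 7 decimal places leaves each coordinate within ±5e-08° of the true value.
Latitude error → 5e-08 × 110574 = 0.0055287 m along the meridian.
East–west component at 71.47°: 5e-08° × 110574 × cos 71.47° ≈ 5e-08 × 35140.5 ≈ 0.00175703 m.
Worst case both components are at the extreme and orthogonal: √(0.0055287² + 0.00175703²) ≈ 0.00580118 m.
That is 0.00580118 m = 0.58012 cm.

0.6 centimeters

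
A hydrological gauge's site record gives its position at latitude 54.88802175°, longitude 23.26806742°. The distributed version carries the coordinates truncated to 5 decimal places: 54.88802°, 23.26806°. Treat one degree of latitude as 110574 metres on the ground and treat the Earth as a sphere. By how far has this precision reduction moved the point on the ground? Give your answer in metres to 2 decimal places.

The latitude changed by +0.00000175° and the longitude by +0.00000742°.
North–south shift: 0.00000175 × 110574 = 0.193505 m.
E–W at 54.888°: 0.00000742° × 110574 × cos 54.888° = 0.00000742 × 110574 × 0.5752 ≈ 0.471909 m.
Combined displacement = (0.193505² + 0.471909²)^½ ≈ 0.510041 m.

0.51 metres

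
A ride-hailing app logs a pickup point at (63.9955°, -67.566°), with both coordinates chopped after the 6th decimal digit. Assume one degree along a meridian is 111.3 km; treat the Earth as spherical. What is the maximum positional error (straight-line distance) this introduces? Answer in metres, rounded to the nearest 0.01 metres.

Truncating at 6 decimal places can drop up to a full unit in the last place, so each coordinate may be off by as much as 1e-06°.
Latitude error → 1e-06 × 111300 = 0.1113 m along the meridian.
Longitude error → 1e-06 × 111300 × cos 63.9955° = 1e-06 × 111300 × 0.4384 ≈ 0.0487986 m.
The two errors are perpendicular, so the maximum displacement is √(0.1113² + 0.0487986²) ≈ 0.121528 m.

0.12 metres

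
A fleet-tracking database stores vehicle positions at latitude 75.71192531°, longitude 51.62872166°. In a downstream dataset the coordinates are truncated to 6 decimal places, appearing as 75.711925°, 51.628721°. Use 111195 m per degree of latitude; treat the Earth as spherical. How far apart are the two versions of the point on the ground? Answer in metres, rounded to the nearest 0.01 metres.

0.04 metres

The latitude changed by +0.00000031° and the longitude by +0.00000066°.
North–south shift: 0.00000031 × 111195 = 0.0344705 m.
E–W at 75.7119°: 0.00000066° × 111195 × cos 75.7119° = 0.00000066 × 111195 × 0.2468 ≈ 0.0181121 m.
Distance: √(0.0344705² + 0.0181121²) ≈ 0.0389392 m.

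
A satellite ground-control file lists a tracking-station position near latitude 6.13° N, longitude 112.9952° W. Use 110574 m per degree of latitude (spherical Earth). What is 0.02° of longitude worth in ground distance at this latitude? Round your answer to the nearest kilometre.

0.02° of longitude at 6.13° is 0.02 × 110574 × cos 6.13° ≈ 0.02 × 109942 = 2198.84 m.
That is 2198.84 m = 2.1988 km.

2 kilometres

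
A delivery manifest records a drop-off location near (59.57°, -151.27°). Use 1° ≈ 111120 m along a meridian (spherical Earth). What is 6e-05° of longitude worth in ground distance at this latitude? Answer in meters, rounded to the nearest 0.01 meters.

One degree of longitude here spans 111120 × cos 59.57° = 111120 × 0.5065 ≈ 56280.6 m; 6e-05° of that is 3.37684 m.

3.38 meters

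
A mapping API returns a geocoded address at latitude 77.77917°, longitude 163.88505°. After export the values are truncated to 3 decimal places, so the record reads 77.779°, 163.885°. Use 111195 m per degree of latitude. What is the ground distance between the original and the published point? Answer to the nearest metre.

19 metres

The latitude changed by +0.00017° and the longitude by +0.00005°.
N–S: 0.00017° × 111195 m/° = 18.9031 m.
East–west at this latitude: 0.00005° × 111195 × cos 77.779° ≈ 0.00005 × 23538.1 = 1.1769 m.
Hypotenuse of the two orthogonal shifts: √(18.9031² + 1.1769²) = 18.9398 m.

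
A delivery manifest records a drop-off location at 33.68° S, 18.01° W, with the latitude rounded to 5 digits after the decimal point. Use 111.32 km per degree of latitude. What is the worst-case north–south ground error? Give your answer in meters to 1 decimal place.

Rounding to 5 decimal places leaves the latitude within ±5e-06° of the true value.
So the N–S error is at most 5e-06 × 111320 = 0.5566 m.

0.6 meters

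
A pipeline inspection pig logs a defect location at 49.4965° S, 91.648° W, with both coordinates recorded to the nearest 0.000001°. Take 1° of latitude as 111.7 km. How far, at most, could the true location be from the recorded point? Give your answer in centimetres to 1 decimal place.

6.7 centimetres

Rounding to 6 decimal places leaves each coordinate within ±5e-07° of the true value.
N–S: 5e-07° × 111700 m/° = 0.05585 m.
Longitude error → 5e-07 × 111700 × cos 49.4965° = 5e-07 × 111700 × 0.6495 ≈ 0.0362743 m.
Worst case both components are at the extreme and orthogonal: √(0.05585² + 0.0362743²) ≈ 0.0665961 m.
That is 0.0665961 m = 6.6596 cm.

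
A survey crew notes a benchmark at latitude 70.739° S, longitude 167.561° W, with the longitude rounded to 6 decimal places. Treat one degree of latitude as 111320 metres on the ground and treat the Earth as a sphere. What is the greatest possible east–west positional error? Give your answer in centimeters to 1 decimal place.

Rounding to 6 decimal places leaves the longitude within ±5e-07° of the true value.
Parallels shrink by cos φ, so at 70.739° a degree of longitude is 111320 × 0.3299 ≈ 36721.3 m.
Maximum E–W displacement: 5e-07 × 36721.3 = 0.0183607 m.
That is 0.0183607 m = 1.8361 cm.

1.8 centimeters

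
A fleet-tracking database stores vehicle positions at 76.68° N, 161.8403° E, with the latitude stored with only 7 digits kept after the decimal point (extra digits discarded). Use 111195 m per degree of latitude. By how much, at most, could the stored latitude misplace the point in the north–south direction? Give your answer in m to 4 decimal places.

0.0111 m

Truncating at 7 decimal places can drop up to a full unit in the last place, so the latitude may be off by as much as 1e-07°.
So the N–S error is at most 1e-07 × 111195 = 0.0111195 m.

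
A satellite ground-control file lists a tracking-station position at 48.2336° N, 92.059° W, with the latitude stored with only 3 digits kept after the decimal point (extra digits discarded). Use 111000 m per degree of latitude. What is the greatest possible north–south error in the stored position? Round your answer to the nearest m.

Truncating at 3 decimal places can drop up to a full unit in the last place, so the latitude may be off by as much as 0.001°.
So the N–S error is at most 0.001 × 111000 = 111 m.

111 m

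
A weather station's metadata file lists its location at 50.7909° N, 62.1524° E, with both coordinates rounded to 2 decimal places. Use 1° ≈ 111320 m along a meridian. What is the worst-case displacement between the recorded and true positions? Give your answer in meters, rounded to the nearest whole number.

658 meters

Rounding to 2 decimal places leaves each coordinate within ±0.005° of the true value.
North–south component: 0.005° × 111320 = 556.6 m.
E–W at 50.7909°: 0.005° × 111320 × cos 50.7909° = 0.005 × 111320 × 0.6322 ≈ 351.856 m.
Worst case both components are at the extreme and orthogonal: √(556.6² + 351.856²) ≈ 658.488 m.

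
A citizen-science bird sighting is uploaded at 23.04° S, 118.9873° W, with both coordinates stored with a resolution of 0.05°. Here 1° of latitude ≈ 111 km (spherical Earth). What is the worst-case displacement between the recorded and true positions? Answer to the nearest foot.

12373 feet

With a 0.05° grid the true value lies within half a step, ±0.05°/2 = ±0.025°, of the stored one.
North–south component: 0.025° × 111000 = 2775 m.
E–W at 23.04°: 0.025° × 111000 × cos 23.04° = 0.025 × 111000 × 0.9202 ≈ 2553.64 m.
Combining orthogonally: (2775² + 2553.64²)^½ ≈ 3771.17 m.
In feet: 3771.17 m ÷ 0.3048 ≈ 12373 ft.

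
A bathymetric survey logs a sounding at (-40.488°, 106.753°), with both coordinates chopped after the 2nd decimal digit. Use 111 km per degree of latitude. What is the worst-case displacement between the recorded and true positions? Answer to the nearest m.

1395 m

Truncating at 2 decimal places can drop up to a full unit in the last place, so each coordinate may be off by as much as 0.01°.
N–S: 0.01° × 111000 m/° = 1110 m.
East–west component at 40.488°: 0.01° × 111000 × cos 40.488° ≈ 0.01 × 84420.2 ≈ 844.202 m.
The two errors are perpendicular, so the maximum displacement is √(1110² + 844.202²) ≈ 1394.55 m.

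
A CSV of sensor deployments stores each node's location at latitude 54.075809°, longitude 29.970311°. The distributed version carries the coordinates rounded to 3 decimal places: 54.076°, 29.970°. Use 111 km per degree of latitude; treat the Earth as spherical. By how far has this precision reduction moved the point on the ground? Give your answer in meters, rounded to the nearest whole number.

29 meters

Δlat = 54.075809 − 54.076 = -0.000191°; Δlon = 29.970311 − 29.970 = +0.000311°.
N–S: -0.000191° × 111000 m/° = -21.201 m.
East–west at this latitude: 0.000311° × 111000 × cos 54.076° ≈ 0.000311 × 65125 = 20.2539 m.
Hypotenuse of the two orthogonal shifts: √(21.201² + 20.2539²) = 29.3207 m.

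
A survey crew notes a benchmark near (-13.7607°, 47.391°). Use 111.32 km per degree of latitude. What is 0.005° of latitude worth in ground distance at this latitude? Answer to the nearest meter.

557 meters

0.005° × 111320 m/° = 556.6 m.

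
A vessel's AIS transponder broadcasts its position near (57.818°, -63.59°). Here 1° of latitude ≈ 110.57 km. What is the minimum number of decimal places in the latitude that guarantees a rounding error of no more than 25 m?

4

One degree of latitude covers 110570 m.
With N decimal places the half-ulp bound is 0.5·10⁻ᴺ°, or 0.5·10⁻ᴺ × 110570 m on the ground.
Need 0.5 × 110570 × 10⁻ᴺ ≤ 25 → 10⁻ᴺ ≤ 4.522e-04, so N ≥ 3.34.
At 3 places the error can reach 55.3 m, but 4 places keeps it to 5.53 m.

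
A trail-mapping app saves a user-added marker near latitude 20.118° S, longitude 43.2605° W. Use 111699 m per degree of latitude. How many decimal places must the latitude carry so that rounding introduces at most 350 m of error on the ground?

One degree of latitude covers 111699 m.
With N decimal places the half-ulp bound is 0.5·10⁻ᴺ°, or 0.5·10⁻ᴺ × 111699 m on the ground.
Setting 55849.5 × 10⁻ᴺ ≤ 350 gives 10ᴺ ≥ 159.6, i.e. N ≥ 2.20.
At 2 places the error can reach 558 m, but 3 places keeps it to 55.8 m.

3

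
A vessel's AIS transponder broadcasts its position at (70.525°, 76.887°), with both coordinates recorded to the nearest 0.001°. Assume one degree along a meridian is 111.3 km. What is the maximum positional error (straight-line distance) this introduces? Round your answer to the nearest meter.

59 meters

Rounding to 3 decimal places leaves each coordinate within ±0.0005° of the true value.
N–S: 0.0005° × 111300 m/° = 55.65 m.
East–west component at 70.525°: 0.0005° × 111300 × cos 70.525° ≈ 0.0005 × 37106.9 ≈ 18.5535 m.
Worst case both components are at the extreme and orthogonal: √(55.65² + 18.5535²) ≈ 58.6613 m.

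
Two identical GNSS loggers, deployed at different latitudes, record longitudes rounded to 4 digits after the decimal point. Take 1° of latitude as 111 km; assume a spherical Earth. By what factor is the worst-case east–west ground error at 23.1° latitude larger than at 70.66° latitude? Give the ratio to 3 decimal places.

Rounding to 4 decimal places leaves the longitude within ±5e-05° of the true value.
At 23.1°: 5e-05° × 111000 × cos 23.1° = 5e-05 × 111000 × 0.9198 ≈ 5.105 m.
Error at 70.66° = 5e-05° × 111000 × cos 70.66° ≈ 5.55 × 0.3312 = 1.838 m.
The ratio reduces to cos 23.1° / cos 70.66° = 0.9198/0.3312 ≈ 2.7775.

2.777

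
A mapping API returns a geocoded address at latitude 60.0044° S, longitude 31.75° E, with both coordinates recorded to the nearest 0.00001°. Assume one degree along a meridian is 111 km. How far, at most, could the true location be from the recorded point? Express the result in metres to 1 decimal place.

Rounding to 5 decimal places leaves each coordinate within ±5e-06° of the true value.
Latitude error → 5e-06 × 111000 = 0.555 m along the meridian.
East–west component at 60.0044°: 5e-06° × 111000 × cos 60.0044° ≈ 5e-06 × 55492.6 ≈ 0.277463 m.
Combining orthogonally: (0.555² + 0.277463²)^½ ≈ 0.620492 m.

0.6 metres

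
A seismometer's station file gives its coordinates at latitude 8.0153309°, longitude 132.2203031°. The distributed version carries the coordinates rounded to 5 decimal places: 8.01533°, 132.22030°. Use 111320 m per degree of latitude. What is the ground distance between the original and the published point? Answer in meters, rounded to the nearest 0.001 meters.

0.356 meters

Δlat = 8.0153309 − 8.01533 = +0.0000009°; Δlon = 132.2203031 − 132.22030 = +0.0000031°.
North–south shift: 0.0000009 × 111320 = 0.100188 m.
E–W at 8.01533°: 0.0000031° × 111320 × cos 8.01533° = 0.0000031 × 111320 × 0.9902 ≈ 0.341721 m.
Combined displacement = (0.100188² + 0.341721²)^½ ≈ 0.356105 m.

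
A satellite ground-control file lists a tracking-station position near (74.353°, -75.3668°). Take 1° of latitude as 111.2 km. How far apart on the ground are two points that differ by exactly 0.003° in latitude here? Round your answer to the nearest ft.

1094 ft

Along a meridian 0.003° is 0.003 × 111200 = 333.6 m.
Converting: 333.6 m × 3.2808 ft/m ≈ 1094.5 ft.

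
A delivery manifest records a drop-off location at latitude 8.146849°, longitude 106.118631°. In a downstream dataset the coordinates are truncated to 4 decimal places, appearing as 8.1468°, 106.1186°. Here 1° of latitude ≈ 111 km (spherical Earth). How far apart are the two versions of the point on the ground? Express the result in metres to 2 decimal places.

6.42 metres

The latitude changed by +0.000049° and the longitude by +0.000031°.
N–S: 0.000049° × 111000 m/° = 5.439 m.
E–W at 8.1468°: 0.000031° × 111000 × cos 8.1468° = 0.000031 × 111000 × 0.9899 ≈ 3.40627 m.
Distance: √(5.439² + 3.40627²) ≈ 6.41759 m.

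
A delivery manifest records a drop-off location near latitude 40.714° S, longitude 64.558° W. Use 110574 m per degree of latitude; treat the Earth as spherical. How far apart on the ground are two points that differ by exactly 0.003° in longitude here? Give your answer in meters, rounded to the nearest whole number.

251 meters

One degree of longitude here spans 110574 × cos 40.714° = 110574 × 0.7580 ≈ 83812.3 m; 0.003° of that is 251.437 m.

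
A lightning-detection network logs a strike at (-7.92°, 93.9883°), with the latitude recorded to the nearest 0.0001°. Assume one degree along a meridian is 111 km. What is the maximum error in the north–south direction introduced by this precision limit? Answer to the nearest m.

6 m

Rounding to 4 decimal places leaves the latitude within ±5e-05° of the true value.
North–south distance: 5e-05° × 111000 m/° = 5.55 m.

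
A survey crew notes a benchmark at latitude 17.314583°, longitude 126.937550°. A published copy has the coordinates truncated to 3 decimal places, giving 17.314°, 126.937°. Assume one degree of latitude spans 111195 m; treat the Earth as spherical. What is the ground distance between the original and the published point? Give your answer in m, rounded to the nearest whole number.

The latitude changed by +0.000583° and the longitude by +0.000550°.
N–S: 0.000583° × 111195 m/° = 64.8267 m.
E–W at 17.314°: 0.000550° × 111195 × cos 17.314° = 0.000550 × 111195 × 0.9547 ≈ 58.3861 m.
Combined displacement = (64.8267² + 58.3861²)^½ ≈ 87.2435 m.

87 m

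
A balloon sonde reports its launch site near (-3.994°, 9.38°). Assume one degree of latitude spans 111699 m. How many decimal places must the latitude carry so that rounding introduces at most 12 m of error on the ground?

One degree of latitude covers 111699 m.
Rounding to N decimal places gives at most 0.5 × 10⁻ᴺ degrees of error, i.e. 0.5 × 10⁻ᴺ × 111699 m.
Setting 55849.5 × 10⁻ᴺ ≤ 12 gives 10ᴺ ≥ 4654, i.e. N ≥ 3.67.
N = 3 would give 55.8 m (too coarse); N = 4 gives 5.58 m ≤ 12 m.

4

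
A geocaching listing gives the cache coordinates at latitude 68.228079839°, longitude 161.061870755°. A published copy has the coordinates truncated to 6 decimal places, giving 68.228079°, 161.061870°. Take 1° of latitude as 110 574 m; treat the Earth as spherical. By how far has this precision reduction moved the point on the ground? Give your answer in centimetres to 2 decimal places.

Δlat = 68.228079839 − 68.228079 = +0.000000839°; Δlon = 161.061870755 − 161.061870 = +0.000000755°.
N–S: 0.000000839° × 110574 m/° = 0.0927716 m.
E–W at 68.2281°: 0.000000755° × 110574 × cos 68.2281° = 0.000000755 × 110574 × 0.3709 ≈ 0.030965 m.
Distance: √(0.0927716² + 0.030965²) ≈ 0.0978029 m.
That is 0.0978029 m = 9.7803 cm.

9.78 centimetres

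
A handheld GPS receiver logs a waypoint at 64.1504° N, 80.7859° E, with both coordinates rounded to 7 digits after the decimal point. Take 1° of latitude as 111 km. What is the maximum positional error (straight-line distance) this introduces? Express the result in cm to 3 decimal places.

Rounding to 7 decimal places leaves each coordinate within ±5e-08° of the true value.
N–S: 5e-08° × 111000 m/° = 0.00555 m.
E–W at 64.1504°: 5e-08° × 111000 × cos 64.1504° = 5e-08 × 111000 × 0.4360 ≈ 0.00241986 m.
The two errors are perpendicular, so the maximum displacement is √(0.00555² + 0.00241986²) ≈ 0.0060546 m.
That is 0.0060546 m = 0.60546 cm.

0.605 cm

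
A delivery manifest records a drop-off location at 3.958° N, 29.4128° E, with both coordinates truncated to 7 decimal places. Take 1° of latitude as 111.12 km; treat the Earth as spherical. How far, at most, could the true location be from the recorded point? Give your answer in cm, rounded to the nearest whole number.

2 cm

Truncating at 7 decimal places can drop up to a full unit in the last place, so each coordinate may be off by as much as 1e-07°.
North–south component: 1e-07° × 111120 = 0.011112 m.
Longitude error → 1e-07 × 111120 × cos 3.958° = 1e-07 × 111120 × 0.9976 ≈ 0.0110855 m.
Combining orthogonally: (0.011112² + 0.0110855²)^½ ≈ 0.015696 m.
That is 0.015696 m = 1.5696 cm.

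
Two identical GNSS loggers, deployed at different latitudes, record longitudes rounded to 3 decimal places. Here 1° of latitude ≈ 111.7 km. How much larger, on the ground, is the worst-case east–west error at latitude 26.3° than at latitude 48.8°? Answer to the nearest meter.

13 meters

Rounding to 3 decimal places leaves the longitude within ±0.0005° of the true value.
At 26.3°: 0.0005° × 111700 × cos 26.3° = 0.0005 × 111700 × 0.8965 ≈ 50.069 m.
At 48.8°: 0.0005° × 111700 × cos 48.8° = 0.0005 × 111700 × 0.6587 ≈ 36.788 m.
So the lower-latitude error exceeds the higher by 50.069 − 36.788 = 13.281 m.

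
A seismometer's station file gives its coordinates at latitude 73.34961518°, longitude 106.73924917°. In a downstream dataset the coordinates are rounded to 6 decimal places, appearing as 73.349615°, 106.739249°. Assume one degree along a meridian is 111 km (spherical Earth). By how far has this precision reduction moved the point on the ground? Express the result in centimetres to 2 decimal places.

The latitude changed by +0.00000018° and the longitude by +0.00000017°.
North–south shift: 0.00000018 × 111000 = 0.01998 m.
E–W at 73.3496°: 0.00000017° × 111000 × cos 73.3496° = 0.00000017 × 111000 × 0.2865 ≈ 0.00540684 m.
Distance: √(0.01998² + 0.00540684²) ≈ 0.0206987 m.
That is 0.0206987 m = 2.0699 cm.

2.07 centimetres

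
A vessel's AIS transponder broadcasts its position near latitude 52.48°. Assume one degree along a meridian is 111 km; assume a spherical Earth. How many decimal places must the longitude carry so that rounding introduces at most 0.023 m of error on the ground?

7 decimal places

At 52.48° one degree of longitude covers 111000 × cos 52.48° ≈ 111000 × 0.6090 ≈ 67603.3 m.
Rounding to N decimal places gives at most 0.5 × 10⁻ᴺ degrees of error, i.e. 0.5 × 10⁻ᴺ × 67603.3 m.
Need 0.5 × 67603.3 × 10⁻ᴺ ≤ 0.023 → 10⁻ᴺ ≤ 6.804e-07, so N ≥ 6.17.
N = 6 would give 0.0338 m (too coarse); N = 7 gives 0.00338 m ≤ 0.023 m.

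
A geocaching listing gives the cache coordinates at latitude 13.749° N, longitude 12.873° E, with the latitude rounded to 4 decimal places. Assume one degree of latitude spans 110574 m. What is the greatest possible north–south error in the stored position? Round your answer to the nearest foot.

Rounding to 4 decimal places leaves the latitude within ±5e-05° of the true value.
So the N–S error is at most 5e-05 × 110574 = 5.5287 m.
In feet: 5.5287 m ÷ 0.3048 ≈ 18.139 ft.

18 feet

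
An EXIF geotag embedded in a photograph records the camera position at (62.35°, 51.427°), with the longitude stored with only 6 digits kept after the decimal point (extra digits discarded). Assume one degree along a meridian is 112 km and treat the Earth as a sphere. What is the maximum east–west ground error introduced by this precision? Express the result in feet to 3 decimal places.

0.171 feet

Truncating at 6 decimal places can drop up to a full unit in the last place, so the longitude may be off by as much as 1e-06°.
Parallels shrink by cos φ, so at 62.35° a degree of longitude is 112000 × 0.4641 ≈ 51975.8 m.
East–west error: 1e-06° × 51975.8 m/° ≈ 0.0519758 m.
In feet: 0.0519758 m ÷ 0.3048 ≈ 0.17052 ft.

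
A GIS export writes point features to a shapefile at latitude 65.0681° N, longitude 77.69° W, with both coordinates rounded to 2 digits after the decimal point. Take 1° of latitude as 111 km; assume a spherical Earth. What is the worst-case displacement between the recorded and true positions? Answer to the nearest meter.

Rounding to 2 decimal places leaves each coordinate within ±0.005° of the true value.
North–south component: 0.005° × 111000 = 555 m.
Longitude error → 0.005 × 111000 × cos 65.0681° = 0.005 × 111000 × 0.4215 ≈ 233.955 m.
The two errors are perpendicular, so the maximum displacement is √(555² + 233.955²) ≈ 602.296 m.

602 meters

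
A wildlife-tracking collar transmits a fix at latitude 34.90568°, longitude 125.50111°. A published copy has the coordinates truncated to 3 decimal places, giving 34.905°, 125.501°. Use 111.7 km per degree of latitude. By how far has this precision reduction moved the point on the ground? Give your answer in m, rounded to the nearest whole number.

The latitude changed by +0.00068° and the longitude by +0.00011°.
N–S: 0.00068° × 111700 m/° = 75.956 m.
East–west at this latitude: 0.00011° × 111700 × cos 34.905° ≈ 0.00011 × 91605.4 = 10.0766 m.
Hypotenuse of the two orthogonal shifts: √(75.956² + 10.0766²) = 76.6215 m.

77 m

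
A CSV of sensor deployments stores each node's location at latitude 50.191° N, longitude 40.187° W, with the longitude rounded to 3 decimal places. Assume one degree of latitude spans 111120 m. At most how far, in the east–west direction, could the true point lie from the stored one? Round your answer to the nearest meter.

Rounding to 3 decimal places leaves the longitude within ±0.0005° of the true value.
One degree of longitude at 50.191° is 111120 × cos 50.191° ≈ 111120 × 0.6402 = 71142.4 m.
So at most 0.0005° × 71142.4 ≈ 35.5712 m east–west.

36 meters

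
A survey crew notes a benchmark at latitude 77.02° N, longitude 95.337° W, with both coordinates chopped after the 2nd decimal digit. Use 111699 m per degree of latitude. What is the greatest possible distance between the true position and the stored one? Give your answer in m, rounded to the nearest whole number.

1145 m

Truncating at 2 decimal places can drop up to a full unit in the last place, so each coordinate may be off by as much as 0.01°.
Latitude error → 0.01 × 111699 = 1116.99 m along the meridian.
East–west component at 77.02°: 0.01° × 111699 × cos 77.02° ≈ 0.01 × 25088.8 ≈ 250.888 m.
The two errors are perpendicular, so the maximum displacement is √(1116.99² + 250.888²) ≈ 1144.82 m.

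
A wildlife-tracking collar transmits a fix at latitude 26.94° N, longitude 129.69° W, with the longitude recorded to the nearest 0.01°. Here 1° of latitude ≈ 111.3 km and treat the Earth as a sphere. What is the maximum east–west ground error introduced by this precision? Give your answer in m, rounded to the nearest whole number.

496 m

Rounding to 2 decimal places leaves the longitude within ±0.005° of the true value.
At latitude 26.94° a degree of longitude spans 111300 m × cos 26.94° = 111300 × 0.8915 ≈ 99221.9 m.
So at most 0.005° × 99221.9 ≈ 496.109 m east–west.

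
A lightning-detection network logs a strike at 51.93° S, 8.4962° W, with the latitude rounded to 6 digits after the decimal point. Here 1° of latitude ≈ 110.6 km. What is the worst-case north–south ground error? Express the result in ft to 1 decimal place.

0.2 ft

Rounding to 6 decimal places leaves the latitude within ±5e-07° of the true value.
North–south distance: 5e-07° × 110600 m/° = 0.0553 m.
In feet: 0.0553 m ÷ 0.3048 ≈ 0.18143 ft.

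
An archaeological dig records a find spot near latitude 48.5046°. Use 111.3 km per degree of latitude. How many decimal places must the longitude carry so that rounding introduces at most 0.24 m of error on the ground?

At 48.5046° one degree of longitude covers 111300 × cos 48.5046° ≈ 111300 × 0.6626 ≈ 73742.9 m.
With N decimal places the half-ulp bound is 0.5·10⁻ᴺ°, or 0.5·10⁻ᴺ × 73742.9 m on the ground.
Need 0.5 × 73742.9 × 10⁻ᴺ ≤ 0.24 → 10⁻ᴺ ≤ 6.509e-06, so N ≥ 5.19.
At 5 places the error can reach 0.369 m, but 6 places keeps it to 0.0369 m.

6 decimal places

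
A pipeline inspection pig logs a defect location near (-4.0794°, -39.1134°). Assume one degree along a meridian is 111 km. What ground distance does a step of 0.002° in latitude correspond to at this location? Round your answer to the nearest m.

0.002° × 111000 m/° = 222 m.

222 m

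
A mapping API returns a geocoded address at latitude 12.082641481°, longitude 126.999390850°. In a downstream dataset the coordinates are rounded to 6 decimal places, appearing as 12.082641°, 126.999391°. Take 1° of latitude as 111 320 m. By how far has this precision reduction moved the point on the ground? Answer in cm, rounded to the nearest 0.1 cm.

The latitude changed by +0.000000481° and the longitude by -0.000000150°.
North–south shift: 0.000000481 × 111320 = 0.0535449 m.
E–W at 12.0826°: -0.000000150° × 111320 × cos 12.0826° = -0.000000150 × 111320 × 0.9778 ≈ -0.0163281 m.
Hypotenuse of the two orthogonal shifts: √(0.0535449² + 0.0163281²) = 0.0559791 m.
That is 0.0559791 m = 5.5979 cm.

5.6 cm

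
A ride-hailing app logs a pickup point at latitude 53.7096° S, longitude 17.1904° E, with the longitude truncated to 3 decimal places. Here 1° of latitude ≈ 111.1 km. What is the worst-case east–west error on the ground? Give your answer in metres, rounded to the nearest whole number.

Truncating at 3 decimal places can drop up to a full unit in the last place, so the longitude may be off by as much as 0.001°.
Parallels shrink by cos φ, so at 53.7096° a degree of longitude is 111100 × 0.5919 ≈ 65757.7 m.
So at most 0.001° × 65757.7 ≈ 65.7577 m east–west.

66 metres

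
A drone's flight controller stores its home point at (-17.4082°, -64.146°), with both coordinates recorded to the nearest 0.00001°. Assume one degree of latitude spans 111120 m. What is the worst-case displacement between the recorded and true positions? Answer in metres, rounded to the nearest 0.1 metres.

Rounding to 5 decimal places leaves each coordinate within ±5e-06° of the true value.
Latitude error → 5e-06 × 111120 = 0.5556 m along the meridian.
E–W at 17.4082°: 5e-06° × 111120 × cos 17.4082° = 5e-06 × 111120 × 0.9542 ≈ 0.530152 m.
Combining orthogonally: (0.5556² + 0.530152²)^½ ≈ 0.767954 m.

0.8 metres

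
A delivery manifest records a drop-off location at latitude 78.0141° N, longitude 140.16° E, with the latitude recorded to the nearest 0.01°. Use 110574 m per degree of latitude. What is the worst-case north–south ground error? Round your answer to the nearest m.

553 m

Rounding to 2 decimal places leaves the latitude within ±0.005° of the true value.
So the N–S error is at most 0.005 × 110574 = 552.87 m.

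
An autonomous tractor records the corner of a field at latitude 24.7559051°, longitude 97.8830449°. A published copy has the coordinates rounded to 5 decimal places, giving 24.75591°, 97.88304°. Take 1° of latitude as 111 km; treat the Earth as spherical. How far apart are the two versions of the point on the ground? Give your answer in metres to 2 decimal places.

0.73 metres

The latitude changed by -0.0000049° and the longitude by +0.0000049°.
N–S: -0.0000049° × 111000 m/° = -0.5439 m.
East–west at this latitude: 0.0000049° × 111000 × cos 24.7559° ≈ 0.0000049 × 100799 = 0.493916 m.
Combined displacement = (0.5439² + 0.493916²)^½ ≈ 0.734697 m.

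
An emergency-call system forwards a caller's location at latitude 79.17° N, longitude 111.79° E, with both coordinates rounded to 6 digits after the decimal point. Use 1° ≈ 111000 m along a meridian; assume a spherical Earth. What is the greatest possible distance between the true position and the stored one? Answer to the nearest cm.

Rounding to 6 decimal places leaves each coordinate within ±5e-07° of the true value.
North–south component: 5e-07° × 111000 = 0.0555 m.
E–W at 79.17°: 5e-07° × 111000 × cos 79.17° = 5e-07 × 111000 × 0.1879 ≈ 0.0104282 m.
Worst case both components are at the extreme and orthogonal: √(0.0555² + 0.0104282²) ≈ 0.0564712 m.
That is 0.0564712 m = 5.6471 cm.

6 cm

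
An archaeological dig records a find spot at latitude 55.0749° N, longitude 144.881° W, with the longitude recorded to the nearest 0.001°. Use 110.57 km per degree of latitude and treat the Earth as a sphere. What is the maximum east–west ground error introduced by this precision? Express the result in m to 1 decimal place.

Rounding to 3 decimal places leaves the longitude within ±0.0005° of the true value.
One degree of longitude at 55.0749° is 110570 × cos 55.0749° ≈ 110570 × 0.5725 = 63301.9 m.
Maximum E–W displacement: 0.0005 × 63301.9 = 31.6509 m.

31.7 m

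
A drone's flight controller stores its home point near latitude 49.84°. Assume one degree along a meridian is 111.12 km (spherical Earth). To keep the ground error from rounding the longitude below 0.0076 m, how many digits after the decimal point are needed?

At 49.84° one degree of longitude covers 111120 × cos 49.84° ≈ 111120 × 0.6449 ≈ 71664 m.
With N decimal places the half-ulp bound is 0.5·10⁻ᴺ°, or 0.5·10⁻ᴺ × 71664 m on the ground.
Need 0.5 × 71664 × 10⁻ᴺ ≤ 0.0076 → 10⁻ᴺ ≤ 2.121e-07, so N ≥ 6.67.
At 6 places the error can reach 0.0358 m, but 7 places keeps it to 0.00358 m.

7 decimal places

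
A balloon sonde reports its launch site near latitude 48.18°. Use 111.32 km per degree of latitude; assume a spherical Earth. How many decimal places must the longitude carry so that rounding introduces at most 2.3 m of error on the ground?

At 48.18° one degree of longitude covers 111320 × cos 48.18° ≈ 111320 × 0.6668 ≈ 74227.4 m.
Rounding to N decimal places gives at most 0.5 × 10⁻ᴺ degrees of error, i.e. 0.5 × 10⁻ᴺ × 74227.4 m.
Setting 37113.7 × 10⁻ᴺ ≤ 2.3 gives 10ᴺ ≥ 1.614e+04, i.e. N ≥ 4.21.
N = 4 would give 3.71 m (too coarse); N = 5 gives 0.371 m ≤ 2.3 m.

5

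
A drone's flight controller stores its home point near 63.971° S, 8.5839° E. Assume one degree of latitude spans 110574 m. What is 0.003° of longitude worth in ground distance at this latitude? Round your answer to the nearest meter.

One degree of longitude here spans 110574 × cos 63.971° = 110574 × 0.4388 ≈ 48522.7 m; 0.003° of that is 145.568 m.

146 meters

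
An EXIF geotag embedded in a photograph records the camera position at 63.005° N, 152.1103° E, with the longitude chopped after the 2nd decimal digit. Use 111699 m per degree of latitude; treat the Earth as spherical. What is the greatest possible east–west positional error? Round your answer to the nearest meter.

Truncating at 2 decimal places can drop up to a full unit in the last place, so the longitude may be off by as much as 0.01°.
One degree of longitude at 63.005° is 111699 × cos 63.005° ≈ 111699 × 0.4539 = 50701.6 m.
So at most 0.01° × 50701.6 ≈ 507.016 m east–west.

507 meters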